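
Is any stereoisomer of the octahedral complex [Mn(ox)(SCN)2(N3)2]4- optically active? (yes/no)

The six octahedral sites form three mutually perpendicular trans pairs.
Each ox is bidentate and must span two cis positions.
Working through the distinct placements yields 3 geometric isomers: SCN cis, N3 trans; SCN cis, N3 cis (chiral); SCN trans, N3 cis.
One of these lacks any improper symmetry element and so occurs as an enantiomeric pair, giving 3 + 1 = 4 stereoisomers in total.

yes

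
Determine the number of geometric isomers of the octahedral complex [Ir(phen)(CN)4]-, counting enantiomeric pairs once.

In an octahedral complex each vertex has one trans partner and four cis neighbours.
Each phen is bidentate and must span two cis positions.
Only one geometric arrangement is possible.

1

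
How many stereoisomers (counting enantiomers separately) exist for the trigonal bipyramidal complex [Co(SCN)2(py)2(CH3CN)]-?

6

In a trigonal bipyramid the two axial positions differ from the three equatorial ones.
Exhaustive case analysis gives 5 geometric isomers.
One of these lacks any improper symmetry element and so occurs as an enantiomeric pair, giving 5 + 1 = 6 stereoisomers in total.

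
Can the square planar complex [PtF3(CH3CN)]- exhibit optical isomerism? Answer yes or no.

Only one geometric arrangement is possible.

no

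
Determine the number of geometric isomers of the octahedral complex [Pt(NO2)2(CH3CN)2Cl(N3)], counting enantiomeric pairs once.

6

An octahedron has six vertices in three trans pairs; every non-trans pair is cis.
Working through the distinct placements yields 6 geometric isomers: NO2 trans, CH3CN trans; NO2 cis, CH3CN trans; NO2 trans, CH3CN cis; NO2 cis, CH3CN cis (3 arrangements, 2 chiral).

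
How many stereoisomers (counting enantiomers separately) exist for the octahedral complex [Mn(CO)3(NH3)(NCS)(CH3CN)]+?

5

An octahedron has six vertices in three trans pairs; every non-trans pair is cis.
Working through the distinct placements yields 4 geometric isomers: CO mer (3 arrangements); CO fac (chiral).
One of these lacks any improper symmetry element and so occurs as an enantiomeric pair, giving 4 + 1 = 5 stereoisomers in total.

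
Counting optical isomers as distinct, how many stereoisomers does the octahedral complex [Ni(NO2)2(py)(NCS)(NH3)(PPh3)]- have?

15

In an octahedral complex each vertex has one trans partner and four cis neighbours.
Exhaustive case analysis gives 9 geometric isomers.
Of these, 6 lack any improper symmetry element and so occur as enantiomeric pairs, giving 9 + 6 = 15 stereoisomers in total.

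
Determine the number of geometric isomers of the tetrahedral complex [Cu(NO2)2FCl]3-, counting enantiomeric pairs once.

1

All four vertices of a tetrahedron are equivalent and mutually adjacent, so cis/trans isomerism cannot arise.
Only one geometric arrangement is possible.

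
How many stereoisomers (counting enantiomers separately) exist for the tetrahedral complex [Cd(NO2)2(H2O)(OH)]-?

All four vertices of a tetrahedron are equivalent and mutually adjacent, so cis/trans isomerism cannot arise.
Only one geometric arrangement is possible.

1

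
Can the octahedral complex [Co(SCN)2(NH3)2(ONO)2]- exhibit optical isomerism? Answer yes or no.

The six octahedral sites form three mutually perpendicular trans pairs.
The distinct arrangements are (5 in all): SCN trans, NH3 trans, ONO trans; SCN cis, NH3 trans, ONO cis; SCN trans, NH3 cis, ONO cis; SCN cis, NH3 cis, ONO cis (chiral); SCN cis, NH3 cis, ONO trans.
One of these lacks any improper symmetry element and so occurs as an enantiomeric pair, giving 5 + 1 = 6 stereoisomers in total.

yes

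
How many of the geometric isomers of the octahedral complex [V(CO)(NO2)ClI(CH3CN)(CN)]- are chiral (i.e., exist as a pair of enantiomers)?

15

Systematic enumeration (placing each ligand type in turn and discarding arrangements equivalent by rotation or reflection) gives 15 geometric isomers.
Of these, 15 lack any improper symmetry element and so occur as enantiomeric pairs, giving 15 + 15 = 30 stereoisomers in total.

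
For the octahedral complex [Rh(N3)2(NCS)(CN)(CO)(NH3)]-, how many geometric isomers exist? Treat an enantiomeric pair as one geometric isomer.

9

The six octahedral sites form three mutually perpendicular trans pairs.
Systematic enumeration (placing each ligand type in turn and discarding arrangements equivalent by rotation or reflection) gives 9 geometric isomers.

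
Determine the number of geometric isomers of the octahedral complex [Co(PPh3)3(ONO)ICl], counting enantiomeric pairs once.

An octahedron has six vertices in three trans pairs; every non-trans pair is cis.
Systematic placement gives 4 geometric isomers: PPh3 mer (3 arrangements); PPh3 fac (chiral).

4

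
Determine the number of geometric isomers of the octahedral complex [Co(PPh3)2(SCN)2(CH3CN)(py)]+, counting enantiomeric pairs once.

Systematic placement gives 6 geometric isomers: PPh3 cis, SCN cis (3 arrangements, 2 chiral); PPh3 cis, SCN trans; PPh3 trans, SCN cis; PPh3 trans, SCN trans.

6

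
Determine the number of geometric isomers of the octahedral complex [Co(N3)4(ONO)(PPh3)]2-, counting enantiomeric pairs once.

2

An octahedron has six vertices in three trans pairs; every non-trans pair is cis.
The distinct arrangements are (2 in all): ONO and PPh3 mutually trans; ONO and PPh3 mutually cis.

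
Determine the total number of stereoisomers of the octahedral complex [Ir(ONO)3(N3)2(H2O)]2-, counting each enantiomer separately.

Working through the distinct placements yields 3 geometric isomers: ONO mer, N3 cis; ONO mer, N3 trans; ONO fac, N3 cis.
Each arrangement has an internal mirror plane or centre of symmetry, so none is chiral.

3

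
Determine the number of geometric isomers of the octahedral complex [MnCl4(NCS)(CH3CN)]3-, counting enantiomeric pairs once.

2

The six octahedral sites form three mutually perpendicular trans pairs.
Systematic placement gives 2 geometric isomers: NCS and CH3CN mutually cis; NCS and CH3CN mutually trans.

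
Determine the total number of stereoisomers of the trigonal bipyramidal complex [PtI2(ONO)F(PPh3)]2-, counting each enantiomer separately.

A trigonal bipyramid has two axial and three equatorial sites, which are chemically inequivalent.
Exhaustive case analysis gives 7 geometric isomers.
Of these, 3 lack any improper symmetry element and so occur as enantiomeric pairs, giving 7 + 3 = 10 stereoisomers in total.

10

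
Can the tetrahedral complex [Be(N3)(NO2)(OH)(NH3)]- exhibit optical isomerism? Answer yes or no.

yes

Only one geometric arrangement is possible; it has no improper symmetry element, so it exists as a pair of enantiomers (2 stereoisomers).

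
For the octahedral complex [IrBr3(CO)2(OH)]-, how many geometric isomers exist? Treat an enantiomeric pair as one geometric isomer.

Working through the distinct placements yields 3 geometric isomers: Br mer, CO cis; Br mer, CO trans; Br fac, CO cis.

3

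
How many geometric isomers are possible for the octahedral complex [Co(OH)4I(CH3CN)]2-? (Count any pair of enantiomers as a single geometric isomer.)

2

Working through the distinct placements yields 2 geometric isomers: I and CH3CN mutually trans; I and CH3CN mutually cis.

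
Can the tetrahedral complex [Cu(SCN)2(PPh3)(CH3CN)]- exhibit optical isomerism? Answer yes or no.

In a tetrahedral complex all four positions are equivalent and every pair of ligands is adjacent — there is no cis/trans distinction.
Only one geometric arrangement is possible.

no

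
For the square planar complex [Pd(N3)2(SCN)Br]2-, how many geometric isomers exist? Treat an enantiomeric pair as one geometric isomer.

2

A square has two trans pairs of vertices; adjacent vertices are cis.
Systematic placement gives 2 geometric isomers: N3 cis; N3 trans.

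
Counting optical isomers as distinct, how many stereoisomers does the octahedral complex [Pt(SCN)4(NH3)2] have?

2

An octahedron has six vertices in three trans pairs; every non-trans pair is cis.
Working through the distinct placements yields 2 geometric isomers: NH3 trans; NH3 cis.
Each arrangement has an internal mirror plane or centre of symmetry, so none is chiral.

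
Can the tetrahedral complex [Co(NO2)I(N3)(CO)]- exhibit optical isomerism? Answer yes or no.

yes

All four vertices of a tetrahedron are equivalent and mutually adjacent, so cis/trans isomerism cannot arise.
Only one geometric arrangement is possible; it has no improper symmetry element, so it exists as a pair of enantiomers (2 stereoisomers).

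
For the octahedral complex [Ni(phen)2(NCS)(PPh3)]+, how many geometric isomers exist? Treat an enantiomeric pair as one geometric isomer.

2

Each phen is bidentate and must span two cis positions.
Systematic placement gives 2 geometric isomers: NCS and PPh3 mutually trans; NCS and PPh3 mutually cis (chiral).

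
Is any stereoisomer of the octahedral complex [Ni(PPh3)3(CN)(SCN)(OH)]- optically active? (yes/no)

An octahedron has six vertices in three trans pairs; every non-trans pair is cis.
Working through the distinct placements yields 4 geometric isomers: PPh3 mer (3 arrangements); PPh3 fac (chiral).
One of these lacks any improper symmetry element and so occurs as an enantiomeric pair, giving 4 + 1 = 5 stereoisomers in total.

yes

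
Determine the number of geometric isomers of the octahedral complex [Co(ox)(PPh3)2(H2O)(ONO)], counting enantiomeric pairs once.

Each ox is bidentate and must span two cis positions.
Working through the distinct placements yields 4 geometric isomers: PPh3 cis (3 arrangements, 2 chiral); PPh3 trans.

4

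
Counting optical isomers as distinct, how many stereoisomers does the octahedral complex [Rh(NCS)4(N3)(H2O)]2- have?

2

The six octahedral sites form three mutually perpendicular trans pairs.
The distinct arrangements are (2 in all): N3 and H2O mutually trans; N3 and H2O mutually cis.
Each arrangement has an internal mirror plane or centre of symmetry, so none is chiral.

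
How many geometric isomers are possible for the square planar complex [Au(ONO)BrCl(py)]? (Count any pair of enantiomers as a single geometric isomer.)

Systematic placement gives 3 geometric isomers: (Br/ONO trans, Cl/py trans); (Br/py trans, Cl/ONO trans); (Br/Cl trans, ONO/py trans).

3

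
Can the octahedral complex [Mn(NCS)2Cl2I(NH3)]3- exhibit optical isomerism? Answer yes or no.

There are 6 geometric isomers: NCS cis, Cl trans; NCS trans, Cl trans; NCS cis, Cl cis (3 arrangements, 2 chiral); NCS trans, Cl cis.
Of these, 2 lack any improper symmetry element and so occur as enantiomeric pairs, giving 6 + 2 = 8 stereoisomers in total.

yes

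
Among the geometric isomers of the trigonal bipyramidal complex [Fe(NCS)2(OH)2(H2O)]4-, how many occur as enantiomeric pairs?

1

A trigonal bipyramid has two axial and three equatorial sites, which are chemically inequivalent.
Systematic enumeration (placing each ligand type in turn and discarding arrangements equivalent by rotation or reflection) gives 5 geometric isomers.
One of these lacks any improper symmetry element and so occurs as an enantiomeric pair, giving 5 + 1 = 6 stereoisomers in total.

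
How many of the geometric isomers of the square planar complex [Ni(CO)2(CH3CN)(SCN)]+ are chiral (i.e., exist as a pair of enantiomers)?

In a square planar complex each vertex has one trans partner and two cis neighbours.
Working through the distinct placements yields 2 geometric isomers: CO cis; CO trans.
Each arrangement has an internal mirror plane or centre of symmetry, so none is chiral.

0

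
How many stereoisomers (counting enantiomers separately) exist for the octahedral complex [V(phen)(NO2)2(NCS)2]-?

4

An octahedron has six vertices in three trans pairs; every non-trans pair is cis.
Each phen is bidentate and must span two cis positions.
Systematic placement gives 3 geometric isomers: NO2 cis, NCS trans; NO2 cis, NCS cis (chiral); NO2 trans, NCS cis.
One of these lacks any improper symmetry element and so occurs as an enantiomeric pair, giving 3 + 1 = 4 stereoisomers in total.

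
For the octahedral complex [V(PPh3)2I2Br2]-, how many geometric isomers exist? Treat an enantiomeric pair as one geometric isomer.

5

There are 5 geometric isomers: PPh3 trans, I trans, Br trans; PPh3 cis, I cis, Br trans; PPh3 trans, I cis, Br cis; PPh3 cis, I cis, Br cis (chiral); PPh3 cis, I trans, Br cis.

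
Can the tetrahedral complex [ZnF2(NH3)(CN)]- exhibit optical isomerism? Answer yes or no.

All four vertices of a tetrahedron are equivalent and mutually adjacent, so cis/trans isomerism cannot arise.
Only one geometric arrangement is possible.

no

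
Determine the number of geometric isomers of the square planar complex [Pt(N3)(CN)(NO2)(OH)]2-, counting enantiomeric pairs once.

3

In a square planar complex each vertex has one trans partner and two cis neighbours.
There are 3 geometric isomers: (CN/NO2 trans, N3/OH trans); (CN/OH trans, N3/NO2 trans); (CN/N3 trans, NO2/OH trans).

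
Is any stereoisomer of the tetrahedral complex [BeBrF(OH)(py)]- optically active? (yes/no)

yes

Only one geometric arrangement is possible; it has no improper symmetry element, so it exists as a pair of enantiomers (2 stereoisomers).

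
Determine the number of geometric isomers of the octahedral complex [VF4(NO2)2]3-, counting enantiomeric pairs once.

2

The six octahedral sites form three mutually perpendicular trans pairs.
Systematic placement gives 2 geometric isomers: NO2 trans; NO2 cis.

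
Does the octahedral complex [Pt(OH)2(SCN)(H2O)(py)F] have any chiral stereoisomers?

yes

In an octahedral complex each vertex has one trans partner and four cis neighbours.
Exhaustive case analysis gives 9 geometric isomers.
Of these, 6 lack any improper symmetry element and so occur as enantiomeric pairs, giving 9 + 6 = 15 stereoisomers in total.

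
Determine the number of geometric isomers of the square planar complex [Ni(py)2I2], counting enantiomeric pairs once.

2

The distinct arrangements are (2 in all): py cis; py trans.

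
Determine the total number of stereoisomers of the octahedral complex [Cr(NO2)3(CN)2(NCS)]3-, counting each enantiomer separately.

3

An octahedron has six vertices in three trans pairs; every non-trans pair is cis.
Systematic placement gives 3 geometric isomers: NO2 mer, CN trans; NO2 mer, CN cis; NO2 fac, CN cis.
Each arrangement has an internal mirror plane or centre of symmetry, so none is chiral.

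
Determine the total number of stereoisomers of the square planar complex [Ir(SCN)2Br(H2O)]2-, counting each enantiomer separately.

A square has two trans pairs of vertices; adjacent vertices are cis.
The distinct arrangements are (2 in all): SCN cis; SCN trans.
Each arrangement has an internal mirror plane or centre of symmetry, so none is chiral.

2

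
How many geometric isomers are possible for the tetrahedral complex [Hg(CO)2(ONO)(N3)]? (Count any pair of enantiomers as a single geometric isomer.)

1

Only one geometric arrangement is possible.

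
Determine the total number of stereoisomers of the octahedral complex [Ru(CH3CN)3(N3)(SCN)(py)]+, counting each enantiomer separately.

An octahedron has six vertices in three trans pairs; every non-trans pair is cis.
The distinct arrangements are (4 in all): CH3CN mer (3 arrangements); CH3CN fac (chiral).
One of these lacks any improper symmetry element and so occurs as an enantiomeric pair, giving 4 + 1 = 5 stereoisomers in total.

5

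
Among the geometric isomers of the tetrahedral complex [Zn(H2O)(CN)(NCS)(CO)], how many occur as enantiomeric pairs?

1

In a tetrahedral complex all four positions are equivalent and every pair of ligands is adjacent — there is no cis/trans distinction.
Only one geometric arrangement is possible; it has no improper symmetry element, so it exists as a pair of enantiomers (2 stereoisomers).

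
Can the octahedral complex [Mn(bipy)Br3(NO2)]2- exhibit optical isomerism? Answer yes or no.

no

Each bipy is bidentate and must span two cis positions.
The distinct arrangements are (2 in all): Br mer; Br fac.
Each arrangement has an internal mirror plane or centre of symmetry, so none is chiral.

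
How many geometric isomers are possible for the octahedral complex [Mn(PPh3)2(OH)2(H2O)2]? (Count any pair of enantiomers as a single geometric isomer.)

5

The six octahedral sites form three mutually perpendicular trans pairs.
Systematic placement gives 5 geometric isomers: PPh3 trans, OH trans, H2O trans; PPh3 cis, OH cis, H2O trans; PPh3 trans, OH cis, H2O cis; PPh3 cis, OH cis, H2O cis (chiral); PPh3 cis, OH trans, H2O cis.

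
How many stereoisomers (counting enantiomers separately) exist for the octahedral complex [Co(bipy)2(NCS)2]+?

The six octahedral sites form three mutually perpendicular trans pairs.
Each bipy is bidentate and must span two cis positions.
The distinct arrangements are (2 in all): NCS trans; NCS cis (chiral).
One of these lacks any improper symmetry element and so occurs as an enantiomeric pair, giving 2 + 1 = 3 stereoisomers in total.

3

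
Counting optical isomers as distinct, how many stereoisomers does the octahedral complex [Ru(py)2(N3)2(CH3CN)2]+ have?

6

The six octahedral sites form three mutually perpendicular trans pairs.
Systematic placement gives 5 geometric isomers: py trans, N3 trans, CH3CN trans; py cis, N3 cis, CH3CN trans; py trans, N3 cis, CH3CN cis; py cis, N3 cis, CH3CN cis (chiral); py cis, N3 trans, CH3CN cis.
One of these lacks any improper symmetry element and so occurs as an enantiomeric pair, giving 5 + 1 = 6 stereoisomers in total.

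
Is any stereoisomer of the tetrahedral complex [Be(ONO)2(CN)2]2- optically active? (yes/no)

no

In a tetrahedral complex all four positions are equivalent and every pair of ligands is adjacent — there is no cis/trans distinction.
Only one geometric arrangement is possible.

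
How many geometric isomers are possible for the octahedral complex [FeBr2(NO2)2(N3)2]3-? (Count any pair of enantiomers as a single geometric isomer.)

5

In an octahedral complex each vertex has one trans partner and four cis neighbours.
Systematic placement gives 5 geometric isomers: Br trans, NO2 trans, N3 trans; Br trans, NO2 cis, N3 cis; Br cis, NO2 trans, N3 cis; Br cis, NO2 cis, N3 cis (chiral); Br cis, NO2 cis, N3 trans.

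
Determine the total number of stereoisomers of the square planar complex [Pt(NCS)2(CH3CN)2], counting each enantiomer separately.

In a square planar complex each vertex has one trans partner and two cis neighbours.
There are 2 geometric isomers: NCS cis; NCS trans.
Each arrangement has an internal mirror plane or centre of symmetry, so none is chiral.

2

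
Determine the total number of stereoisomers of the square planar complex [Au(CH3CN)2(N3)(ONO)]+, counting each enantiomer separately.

2

A square has two trans pairs of vertices; adjacent vertices are cis.
The distinct arrangements are (2 in all): CH3CN cis; CH3CN trans.
Each arrangement has an internal mirror plane or centre of symmetry, so none is chiral.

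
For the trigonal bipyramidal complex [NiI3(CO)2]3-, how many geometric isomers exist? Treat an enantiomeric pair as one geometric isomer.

Working through the distinct placements yields 3 geometric isomers: CO both axial; CO one axial, one equatorial; CO both equatorial.

3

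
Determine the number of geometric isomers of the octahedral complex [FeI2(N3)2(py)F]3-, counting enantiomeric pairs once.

An octahedron has six vertices in three trans pairs; every non-trans pair is cis.
Working through the distinct placements yields 6 geometric isomers: I cis, N3 cis (3 arrangements, 2 chiral); I cis, N3 trans; I trans, N3 cis; I trans, N3 trans.

6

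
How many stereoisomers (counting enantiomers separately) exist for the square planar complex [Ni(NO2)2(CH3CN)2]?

2

In a square planar complex each vertex has one trans partner and two cis neighbours.
The distinct arrangements are (2 in all): NO2 cis; NO2 trans.
Each arrangement has an internal mirror plane or centre of symmetry, so none is chiral.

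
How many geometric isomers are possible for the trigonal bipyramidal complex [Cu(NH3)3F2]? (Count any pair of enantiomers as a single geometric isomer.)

3

A trigonal bipyramid has two axial and three equatorial sites, which are chemically inequivalent.
Working through the distinct placements yields 3 geometric isomers: F both axial; F one axial, one equatorial; F both equatorial.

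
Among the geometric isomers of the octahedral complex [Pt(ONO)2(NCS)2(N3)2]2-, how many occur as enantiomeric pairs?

In an octahedral complex each vertex has one trans partner and four cis neighbours.
Working through the distinct placements yields 5 geometric isomers: ONO trans, NCS trans, N3 trans; ONO cis, NCS cis, N3 trans; ONO trans, NCS cis, N3 cis; ONO cis, NCS cis, N3 cis (chiral); ONO cis, NCS trans, N3 cis.
One of these lacks any improper symmetry element and so occurs as an enantiomeric pair, giving 5 + 1 = 6 stereoisomers in total.

1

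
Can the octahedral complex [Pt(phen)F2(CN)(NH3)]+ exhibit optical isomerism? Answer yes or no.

In an octahedral complex each vertex has one trans partner and four cis neighbours.
Each phen is bidentate and must span two cis positions.
The distinct arrangements are (4 in all): F cis (3 arrangements, 2 chiral); F trans.
Of these, 2 lack any improper symmetry element and so occur as enantiomeric pairs, giving 4 + 2 = 6 stereoisomers in total.

yes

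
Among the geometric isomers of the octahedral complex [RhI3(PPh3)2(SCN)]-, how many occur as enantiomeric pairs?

The six octahedral sites form three mutually perpendicular trans pairs.
There are 3 geometric isomers: I mer, PPh3 cis; I mer, PPh3 trans; I fac, PPh3 cis.
Each arrangement has an internal mirror plane or centre of symmetry, so none is chiral.

0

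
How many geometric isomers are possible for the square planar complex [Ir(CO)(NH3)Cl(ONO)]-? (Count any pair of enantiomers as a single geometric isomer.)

3

A square has two trans pairs of vertices; adjacent vertices are cis.
The distinct arrangements are (3 in all): (CO/NH3 trans, Cl/ONO trans); (CO/ONO trans, Cl/NH3 trans); (CO/Cl trans, NH3/ONO trans).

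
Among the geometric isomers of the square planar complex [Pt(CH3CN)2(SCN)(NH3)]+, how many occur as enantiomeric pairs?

0

A square has two trans pairs of vertices; adjacent vertices are cis.
Systematic placement gives 2 geometric isomers: CH3CN cis; CH3CN trans.
Each arrangement has an internal mirror plane or centre of symmetry, so none is chiral.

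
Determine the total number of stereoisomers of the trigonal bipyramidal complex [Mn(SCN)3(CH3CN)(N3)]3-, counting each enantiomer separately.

4

In a trigonal bipyramid the two axial positions differ from the three equatorial ones.
Working through the distinct placements yields 4 geometric isomers: CH3CN axial, N3 axial; CH3CN axial, N3 equatorial; CH3CN equatorial, N3 axial; CH3CN equatorial, N3 equatorial.
Each arrangement has an internal mirror plane or centre of symmetry, so none is chiral.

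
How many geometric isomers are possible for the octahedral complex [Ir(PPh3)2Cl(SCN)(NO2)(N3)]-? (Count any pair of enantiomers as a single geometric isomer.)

9

The six octahedral sites form three mutually perpendicular trans pairs.
Systematic enumeration (placing each ligand type in turn and discarding arrangements equivalent by rotation or reflection) gives 9 geometric isomers.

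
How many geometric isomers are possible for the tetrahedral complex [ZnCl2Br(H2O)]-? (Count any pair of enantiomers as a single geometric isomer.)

All four vertices of a tetrahedron are equivalent and mutually adjacent, so cis/trans isomerism cannot arise.
Only one geometric arrangement is possible.

1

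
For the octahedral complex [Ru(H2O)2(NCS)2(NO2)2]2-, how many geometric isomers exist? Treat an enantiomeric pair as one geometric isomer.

The distinct arrangements are (5 in all): H2O trans, NCS trans, NO2 trans; H2O trans, NCS cis, NO2 cis; H2O cis, NCS cis, NO2 trans; H2O cis, NCS cis, NO2 cis (chiral); H2O cis, NCS trans, NO2 cis.

5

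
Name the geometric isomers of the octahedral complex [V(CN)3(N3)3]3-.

fac and mer

Working through the distinct placements yields 2 geometric isomers: CN mer; CN fac.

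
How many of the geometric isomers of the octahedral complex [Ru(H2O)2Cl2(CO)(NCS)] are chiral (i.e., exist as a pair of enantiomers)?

In an octahedral complex each vertex has one trans partner and four cis neighbours.
There are 6 geometric isomers: H2O cis, Cl cis (3 arrangements, 2 chiral); H2O trans, Cl cis; H2O cis, Cl trans; H2O trans, Cl trans.
Of these, 2 lack any improper symmetry element and so occur as enantiomeric pairs, giving 6 + 2 = 8 stereoisomers in total.

2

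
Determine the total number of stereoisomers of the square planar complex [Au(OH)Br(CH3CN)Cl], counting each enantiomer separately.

3

In a square planar complex each vertex has one trans partner and two cis neighbours.
The distinct arrangements are (3 in all): (Br/Cl trans, CH3CN/OH trans); (Br/OH trans, CH3CN/Cl trans); (Br/CH3CN trans, Cl/OH trans).
Each arrangement has an internal mirror plane or centre of symmetry, so none is chiral.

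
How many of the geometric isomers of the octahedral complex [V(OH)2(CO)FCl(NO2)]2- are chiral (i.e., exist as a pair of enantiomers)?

Placing the ligands in turn and identifying arrangements related by rotation or reflection leaves 9 distinct geometric isomers.
Of these, 6 lack any improper symmetry element and so occur as enantiomeric pairs, giving 9 + 6 = 15 stereoisomers in total.

6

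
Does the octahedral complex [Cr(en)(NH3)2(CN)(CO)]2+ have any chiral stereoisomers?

An octahedron has six vertices in three trans pairs; every non-trans pair is cis.
Each en is bidentate and must span two cis positions.
There are 4 geometric isomers: NH3 cis (3 arrangements, 2 chiral); NH3 trans.
Of these, 2 lack any improper symmetry element and so occur as enantiomeric pairs, giving 4 + 2 = 6 stereoisomers in total.

yes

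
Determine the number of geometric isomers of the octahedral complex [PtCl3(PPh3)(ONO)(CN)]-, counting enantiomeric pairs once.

4

An octahedron has six vertices in three trans pairs; every non-trans pair is cis.
Systematic placement gives 4 geometric isomers: Cl mer (3 arrangements); Cl fac (chiral).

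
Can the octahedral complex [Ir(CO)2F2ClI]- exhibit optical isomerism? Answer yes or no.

yes

The six octahedral sites form three mutually perpendicular trans pairs.
Systematic placement gives 6 geometric isomers: CO trans, F cis; CO trans, F trans; CO cis, F cis (3 arrangements, 2 chiral); CO cis, F trans.
Of these, 2 lack any improper symmetry element and so occur as enantiomeric pairs, giving 6 + 2 = 8 stereoisomers in total.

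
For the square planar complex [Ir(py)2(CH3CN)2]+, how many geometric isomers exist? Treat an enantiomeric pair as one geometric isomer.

2

A square has two trans pairs of vertices; adjacent vertices are cis.
The distinct arrangements are (2 in all): py cis; py trans.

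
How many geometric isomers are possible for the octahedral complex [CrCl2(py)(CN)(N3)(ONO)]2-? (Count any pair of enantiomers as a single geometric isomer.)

9

The six octahedral sites form three mutually perpendicular trans pairs.
Placing the ligands in turn and identifying arrangements related by rotation or reflection leaves 9 distinct geometric isomers.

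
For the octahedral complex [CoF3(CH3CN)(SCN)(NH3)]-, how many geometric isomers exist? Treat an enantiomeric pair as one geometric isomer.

Systematic placement gives 4 geometric isomers: F mer (3 arrangements); F fac (chiral).

4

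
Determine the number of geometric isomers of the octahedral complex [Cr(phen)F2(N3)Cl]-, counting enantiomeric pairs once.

4

The six octahedral sites form three mutually perpendicular trans pairs.
Each phen is bidentate and must span two cis positions.
Working through the distinct placements yields 4 geometric isomers: F cis (3 arrangements, 2 chiral); F trans.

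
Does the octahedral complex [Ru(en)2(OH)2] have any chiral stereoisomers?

yes

The six octahedral sites form three mutually perpendicular trans pairs.
Each en is bidentate and must span two cis positions.
There are 2 geometric isomers: OH trans; OH cis (chiral).
One of these lacks any improper symmetry element and so occurs as an enantiomeric pair, giving 2 + 1 = 3 stereoisomers in total.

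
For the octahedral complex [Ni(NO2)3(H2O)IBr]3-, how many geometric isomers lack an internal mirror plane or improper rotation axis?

In an octahedral complex each vertex has one trans partner and four cis neighbours.
Working through the distinct placements yields 4 geometric isomers: NO2 mer (3 arrangements); NO2 fac (chiral).
One of these lacks any improper symmetry element and so occurs as an enantiomeric pair, giving 4 + 1 = 5 stereoisomers in total.

1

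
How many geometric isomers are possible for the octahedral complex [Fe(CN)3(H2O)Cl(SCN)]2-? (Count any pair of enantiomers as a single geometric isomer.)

In an octahedral complex each vertex has one trans partner and four cis neighbours.
There are 4 geometric isomers: CN mer (3 arrangements); CN fac (chiral).

4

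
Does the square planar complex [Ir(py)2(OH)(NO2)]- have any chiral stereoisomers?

no

There are 2 geometric isomers: py cis; py trans.
Each arrangement has an internal mirror plane or centre of symmetry, so none is chiral.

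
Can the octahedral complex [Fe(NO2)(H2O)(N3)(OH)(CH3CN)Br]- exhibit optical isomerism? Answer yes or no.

The six octahedral sites form three mutually perpendicular trans pairs.
Systematic enumeration (placing each ligand type in turn and discarding arrangements equivalent by rotation or reflection) gives 15 geometric isomers.
Of these, 15 lack any improper symmetry element and so occur as enantiomeric pairs, giving 15 + 15 = 30 stereoisomers in total.

yes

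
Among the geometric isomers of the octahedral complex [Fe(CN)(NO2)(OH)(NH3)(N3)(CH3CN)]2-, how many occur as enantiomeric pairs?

15

Placing the ligands in turn and identifying arrangements related by rotation or reflection leaves 15 distinct geometric isomers.
Of these, 15 lack any improper symmetry element and so occur as enantiomeric pairs, giving 15 + 15 = 30 stereoisomers in total.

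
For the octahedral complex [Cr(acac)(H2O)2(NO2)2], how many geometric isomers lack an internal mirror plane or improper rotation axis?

1

Each acac is bidentate and must span two cis positions.
The distinct arrangements are (3 in all): H2O trans, NO2 cis; H2O cis, NO2 cis (chiral); H2O cis, NO2 trans.
One of these lacks any improper symmetry element and so occurs as an enantiomeric pair, giving 3 + 1 = 4 stereoisomers in total.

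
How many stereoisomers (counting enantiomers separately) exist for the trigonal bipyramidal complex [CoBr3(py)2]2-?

3

The distinct arrangements are (3 in all): py both equatorial; py one axial, one equatorial; py both axial.
Each arrangement has an internal mirror plane or centre of symmetry, so none is chiral.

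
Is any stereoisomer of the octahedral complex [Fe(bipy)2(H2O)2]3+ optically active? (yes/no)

Each bipy is bidentate and must span two cis positions.
There are 2 geometric isomers: H2O trans; H2O cis (chiral).
One of these lacks any improper symmetry element and so occurs as an enantiomeric pair, giving 2 + 1 = 3 stereoisomers in total.

yes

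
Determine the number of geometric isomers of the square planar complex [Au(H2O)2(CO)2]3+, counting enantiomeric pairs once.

2

Systematic placement gives 2 geometric isomers: H2O cis; H2O trans.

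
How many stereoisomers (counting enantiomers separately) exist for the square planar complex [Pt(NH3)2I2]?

2

In a square planar complex each vertex has one trans partner and two cis neighbours.
Systematic placement gives 2 geometric isomers: NH3 cis; NH3 trans.
Each arrangement has an internal mirror plane or centre of symmetry, so none is chiral.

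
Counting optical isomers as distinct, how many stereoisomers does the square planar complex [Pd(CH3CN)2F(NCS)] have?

Working through the distinct placements yields 2 geometric isomers: CH3CN cis; CH3CN trans.
Each arrangement has an internal mirror plane or centre of symmetry, so none is chiral.

2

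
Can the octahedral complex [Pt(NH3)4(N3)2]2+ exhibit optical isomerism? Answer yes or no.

no

In an octahedral complex each vertex has one trans partner and four cis neighbours.
Systematic placement gives 2 geometric isomers: N3 trans; N3 cis.
Each arrangement has an internal mirror plane or centre of symmetry, so none is chiral.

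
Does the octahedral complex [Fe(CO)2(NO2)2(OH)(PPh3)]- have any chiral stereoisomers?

yes

The six octahedral sites form three mutually perpendicular trans pairs.
Working through the distinct placements yields 6 geometric isomers: CO trans, NO2 trans; CO trans, NO2 cis; CO cis, NO2 cis (3 arrangements, 2 chiral); CO cis, NO2 trans.
Of these, 2 lack any improper symmetry element and so occur as enantiomeric pairs, giving 6 + 2 = 8 stereoisomers in total.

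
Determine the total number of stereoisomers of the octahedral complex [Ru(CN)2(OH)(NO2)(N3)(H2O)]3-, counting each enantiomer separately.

Placing the ligands in turn and identifying arrangements related by rotation or reflection leaves 9 distinct geometric isomers.
Of these, 6 lack any improper symmetry element and so occur as enantiomeric pairs, giving 9 + 6 = 15 stereoisomers in total.

15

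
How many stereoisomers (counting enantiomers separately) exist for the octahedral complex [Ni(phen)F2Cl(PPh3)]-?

6

An octahedron has six vertices in three trans pairs; every non-trans pair is cis.
Each phen is bidentate and must span two cis positions.
Working through the distinct placements yields 4 geometric isomers: F cis (3 arrangements, 2 chiral); F trans.
Of these, 2 lack any improper symmetry element and so occur as enantiomeric pairs, giving 4 + 2 = 6 stereoisomers in total.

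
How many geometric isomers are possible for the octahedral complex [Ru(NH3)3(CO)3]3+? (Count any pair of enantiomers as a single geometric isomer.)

There are 2 geometric isomers: NH3 mer; NH3 fac.

2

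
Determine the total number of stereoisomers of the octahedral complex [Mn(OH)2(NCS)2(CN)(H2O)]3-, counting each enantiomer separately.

8

In an octahedral complex each vertex has one trans partner and four cis neighbours.
Systematic placement gives 6 geometric isomers: OH trans, NCS trans; OH cis, NCS cis (3 arrangements, 2 chiral); OH trans, NCS cis; OH cis, NCS trans.
Of these, 2 lack any improper symmetry element and so occur as enantiomeric pairs, giving 6 + 2 = 8 stereoisomers in total.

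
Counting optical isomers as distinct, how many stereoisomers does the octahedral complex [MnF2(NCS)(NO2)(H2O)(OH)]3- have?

15

Placing the ligands in turn and identifying arrangements related by rotation or reflection leaves 9 distinct geometric isomers.
Of these, 6 lack any improper symmetry element and so occur as enantiomeric pairs, giving 9 + 6 = 15 stereoisomers in total.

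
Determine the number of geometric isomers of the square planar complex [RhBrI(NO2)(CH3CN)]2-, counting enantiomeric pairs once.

In a square planar complex each vertex has one trans partner and two cis neighbours.
There are 3 geometric isomers: (Br/I trans, CH3CN/NO2 trans); (Br/NO2 trans, CH3CN/I trans); (Br/CH3CN trans, I/NO2 trans).

3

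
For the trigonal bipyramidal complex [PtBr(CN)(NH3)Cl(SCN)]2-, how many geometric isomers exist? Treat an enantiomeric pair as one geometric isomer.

In a trigonal bipyramid the two axial positions differ from the three equatorial ones.
Placing the ligands in turn and identifying arrangements related by rotation or reflection leaves 10 distinct geometric isomers.

10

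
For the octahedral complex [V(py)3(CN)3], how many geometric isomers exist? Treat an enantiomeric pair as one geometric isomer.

In an octahedral complex each vertex has one trans partner and four cis neighbours.
Working through the distinct placements yields 2 geometric isomers: py mer; py fac.

2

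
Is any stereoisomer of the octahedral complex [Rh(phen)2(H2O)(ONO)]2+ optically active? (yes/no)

Each phen is bidentate and must span two cis positions.
The distinct arrangements are (2 in all): H2O and ONO mutually trans; H2O and ONO mutually cis (chiral).
One of these lacks any improper symmetry element and so occurs as an enantiomeric pair, giving 2 + 1 = 3 stereoisomers in total.

yes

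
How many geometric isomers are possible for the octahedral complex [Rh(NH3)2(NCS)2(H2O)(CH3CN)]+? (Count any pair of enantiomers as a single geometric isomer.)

6

The six octahedral sites form three mutually perpendicular trans pairs.
Systematic placement gives 6 geometric isomers: NH3 trans, NCS trans; NH3 cis, NCS cis (3 arrangements, 2 chiral); NH3 trans, NCS cis; NH3 cis, NCS trans.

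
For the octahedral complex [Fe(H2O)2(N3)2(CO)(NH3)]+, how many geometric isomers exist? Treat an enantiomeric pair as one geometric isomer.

6

The distinct arrangements are (6 in all): H2O cis, N3 cis (3 arrangements, 2 chiral); H2O cis, N3 trans; H2O trans, N3 cis; H2O trans, N3 trans.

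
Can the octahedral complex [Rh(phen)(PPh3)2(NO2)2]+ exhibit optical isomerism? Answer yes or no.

The six octahedral sites form three mutually perpendicular trans pairs.
Each phen is bidentate and must span two cis positions.
Working through the distinct placements yields 3 geometric isomers: PPh3 cis, NO2 trans; PPh3 cis, NO2 cis (chiral); PPh3 trans, NO2 cis.
One of these lacks any improper symmetry element and so occurs as an enantiomeric pair, giving 3 + 1 = 4 stereoisomers in total.

yes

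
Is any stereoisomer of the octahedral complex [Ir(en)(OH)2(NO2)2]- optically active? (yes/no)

yes

Each en is bidentate and must span two cis positions.
Systematic placement gives 3 geometric isomers: OH cis, NO2 trans; OH cis, NO2 cis (chiral); OH trans, NO2 cis.
One of these lacks any improper symmetry element and so occurs as an enantiomeric pair, giving 3 + 1 = 4 stereoisomers in total.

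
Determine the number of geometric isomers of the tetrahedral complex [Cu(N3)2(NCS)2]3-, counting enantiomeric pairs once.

In a tetrahedral complex all four positions are equivalent and every pair of ligands is adjacent — there is no cis/trans distinction.
Only one geometric arrangement is possible.

1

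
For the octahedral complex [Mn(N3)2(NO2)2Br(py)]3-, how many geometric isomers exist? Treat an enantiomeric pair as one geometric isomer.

In an octahedral complex each vertex has one trans partner and four cis neighbours.
There are 6 geometric isomers: N3 cis, NO2 cis (3 arrangements, 2 chiral); N3 cis, NO2 trans; N3 trans, NO2 cis; N3 trans, NO2 trans.

6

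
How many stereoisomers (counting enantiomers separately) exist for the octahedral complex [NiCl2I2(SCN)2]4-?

6

In an octahedral complex each vertex has one trans partner and four cis neighbours.
Working through the distinct placements yields 5 geometric isomers: Cl trans, I trans, SCN trans; Cl trans, I cis, SCN cis; Cl cis, I cis, SCN trans; Cl cis, I cis, SCN cis (chiral); Cl cis, I trans, SCN cis.
One of these lacks any improper symmetry element and so occurs as an enantiomeric pair, giving 5 + 1 = 6 stereoisomers in total.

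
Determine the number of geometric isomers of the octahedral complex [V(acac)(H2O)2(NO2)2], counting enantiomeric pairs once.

3

In an octahedral complex each vertex has one trans partner and four cis neighbours.
Each acac is bidentate and must span two cis positions.
The distinct arrangements are (3 in all): H2O trans, NO2 cis; H2O cis, NO2 cis (chiral); H2O cis, NO2 trans.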